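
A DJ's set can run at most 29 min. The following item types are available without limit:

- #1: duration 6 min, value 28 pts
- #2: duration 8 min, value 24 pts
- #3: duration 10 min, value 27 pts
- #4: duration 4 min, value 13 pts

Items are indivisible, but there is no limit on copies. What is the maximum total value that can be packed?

Best value-per-unit is #1 at 28/6; filling with it alone gives 4×28 = 112.
Optimal mix: 4×#1 + 1×#4 → duration 28, value 125.

125 pts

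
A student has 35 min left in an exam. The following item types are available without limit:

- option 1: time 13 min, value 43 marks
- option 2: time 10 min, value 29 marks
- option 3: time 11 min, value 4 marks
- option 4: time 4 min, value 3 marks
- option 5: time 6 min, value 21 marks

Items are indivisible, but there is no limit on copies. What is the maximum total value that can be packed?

Best value-per-unit is option 5 at 21/6; filling with it alone gives 5×21 = 105.
Optimal mix: 1×option 1 + 1×option 2 + 2×option 5 → time 35, value 114.

114 marks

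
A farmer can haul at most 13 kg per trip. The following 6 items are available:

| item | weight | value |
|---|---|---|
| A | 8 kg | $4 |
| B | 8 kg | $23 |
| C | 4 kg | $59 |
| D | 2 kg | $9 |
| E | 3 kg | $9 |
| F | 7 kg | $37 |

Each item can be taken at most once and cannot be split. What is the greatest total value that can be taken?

This is a 0/1 knapsack; check combinations near the capacity.
- C+D+F: weight 4+2+7=13, value 59+9+37=105
- C+F: weight 4+7=11, value 59+37=96
- B+C: weight 8+4=12, value 23+59=82
- C+D+E: weight 4+2+3=9, value 59+9+9=77
Best: $105.

$105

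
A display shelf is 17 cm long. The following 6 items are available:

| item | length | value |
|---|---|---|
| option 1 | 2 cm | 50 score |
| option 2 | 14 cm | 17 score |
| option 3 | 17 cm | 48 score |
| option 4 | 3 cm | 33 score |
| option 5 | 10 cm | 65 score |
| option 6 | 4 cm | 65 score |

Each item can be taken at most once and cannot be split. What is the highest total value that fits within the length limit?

Check high-value combinations within 17 cm:
- option 1+option 5+option 6: length 2+10+4=16, value 50+65+65=180
- option 4+option 5+option 6: length 3+10+4=17, value 33+65+65=163
- option 1+option 4+option 6: length 2+3+4=9, value 50+33+65=148
- option 1+option 4+option 5: length 2+3+10=15, value 50+33+65=148
- option 5+option 6: length 10+4=14, value 65+65=130
Best: 180 score.

180 score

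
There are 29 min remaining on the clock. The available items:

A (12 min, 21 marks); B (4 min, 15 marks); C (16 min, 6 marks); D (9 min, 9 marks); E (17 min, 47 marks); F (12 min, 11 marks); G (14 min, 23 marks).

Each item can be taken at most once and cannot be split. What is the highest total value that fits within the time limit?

Check high-value combinations within 29 min:
- A+E: time 12+17=29, value 21+47=68
- B+E: time 4+17=21, value 15+47=62
- E+F: time 17+12=29, value 47+11=58
- D+E: time 9+17=26, value 9+47=56
- E: time 17, value 47
Best: 68 marks.

68 marks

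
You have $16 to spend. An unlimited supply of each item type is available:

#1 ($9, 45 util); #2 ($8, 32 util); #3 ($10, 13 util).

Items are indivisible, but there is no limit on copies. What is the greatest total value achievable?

64 util

Best value-per-unit is #1 at 45/9; filling with it alone gives 1×45 = 45.
Optimal mix: 2×#2 → cost 16, value 64.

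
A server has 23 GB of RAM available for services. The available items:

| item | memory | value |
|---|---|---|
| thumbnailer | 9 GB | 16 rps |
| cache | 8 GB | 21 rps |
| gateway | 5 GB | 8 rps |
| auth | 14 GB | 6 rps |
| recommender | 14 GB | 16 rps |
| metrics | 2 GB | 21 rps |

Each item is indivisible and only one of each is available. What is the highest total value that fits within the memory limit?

58 rps

This is a 0/1 knapsack; check combinations near the capacity.
- thumbnailer+cache+metrics: memory 9+8+2=19, value 16+21+21=58
- cache+gateway+metrics: memory 8+5+2=15, value 21+8+21=50
- thumbnailer+gateway+metrics: memory 9+5+2=16, value 16+8+21=45
- gateway+recommender+metrics: memory 5+14+2=21, value 8+16+21=45
- thumbnailer+cache+gateway: memory 9+8+5=22, value 16+21+8=45
Best: 58 rps.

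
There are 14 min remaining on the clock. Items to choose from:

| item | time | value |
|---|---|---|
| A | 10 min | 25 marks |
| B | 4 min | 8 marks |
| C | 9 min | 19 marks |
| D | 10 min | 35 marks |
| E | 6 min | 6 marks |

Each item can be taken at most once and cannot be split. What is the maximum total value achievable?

Check high-value combinations within 14 min:
- B+D: time 4+10=14, value 8+35=43
- D: time 10, value 35
- A+B: time 10+4=14, value 25+8=33
- B+C: time 4+9=13, value 8+19=27
Best: 43 marks.

43 marks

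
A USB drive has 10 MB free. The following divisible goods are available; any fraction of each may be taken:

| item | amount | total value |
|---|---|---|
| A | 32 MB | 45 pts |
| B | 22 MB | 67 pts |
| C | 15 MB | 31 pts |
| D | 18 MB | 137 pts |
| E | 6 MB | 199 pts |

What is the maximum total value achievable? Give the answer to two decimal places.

Take in order of value per unit:
- E (199/6 per unit): all 6 → value 199, running total 199.00
- D (137/18 per unit): 4 of 18 → value 4×137/18 = 30.4444, running total 229.44
Total 229.44.

229.44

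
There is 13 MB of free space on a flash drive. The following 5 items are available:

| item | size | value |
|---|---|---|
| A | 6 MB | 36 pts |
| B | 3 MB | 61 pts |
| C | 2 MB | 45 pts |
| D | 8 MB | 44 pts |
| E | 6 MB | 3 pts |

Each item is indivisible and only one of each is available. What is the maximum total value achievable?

150 pts

This is a 0/1 knapsack; check combinations near the capacity.
- B+C+D: size 3+2+8=13, value 61+45+44=150
- A+B+C: size 6+3+2=11, value 36+61+45=142
- B+C+E: size 3+2+6=11, value 61+45+3=109
Best: 150 pts.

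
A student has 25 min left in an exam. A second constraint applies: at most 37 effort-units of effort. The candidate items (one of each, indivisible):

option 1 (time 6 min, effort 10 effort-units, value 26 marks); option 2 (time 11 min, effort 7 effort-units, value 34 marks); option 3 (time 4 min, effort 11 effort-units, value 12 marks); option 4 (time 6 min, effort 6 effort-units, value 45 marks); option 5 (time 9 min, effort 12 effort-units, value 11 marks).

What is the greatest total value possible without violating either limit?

Feasible sets respecting both limits:
- option 1+option 2+option 4: time 23, effort 23, value 105
- option 2+option 3+option 4: time 21, effort 24, value 91
- option 1+option 3+option 4: time 16, effort 27, value 83
- option 1+option 4+option 5: time 21, effort 28, value 82
Best: 105 marks.

105 marks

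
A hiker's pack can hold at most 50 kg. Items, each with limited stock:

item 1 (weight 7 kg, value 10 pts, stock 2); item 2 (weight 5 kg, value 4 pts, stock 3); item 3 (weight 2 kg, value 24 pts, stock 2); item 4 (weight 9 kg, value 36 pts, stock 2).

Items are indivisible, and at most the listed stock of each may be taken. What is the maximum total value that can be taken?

Top feasible selections:
- 2×item 1 + 2×item 2 + 2×item 3 + 2×item 4: weight 46, value 148
- 2×item 1 + 1×item 2 + 2×item 3 + 2×item 4: weight 41, value 144
Best: 148 pts.

148 pts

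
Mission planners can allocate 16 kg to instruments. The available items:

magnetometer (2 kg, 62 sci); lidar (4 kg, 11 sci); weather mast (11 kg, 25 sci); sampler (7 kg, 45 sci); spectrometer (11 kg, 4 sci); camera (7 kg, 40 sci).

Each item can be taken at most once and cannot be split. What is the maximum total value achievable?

147 sci

Check high-value combinations within 16 kg:
- magnetometer+sampler+camera: mass 2+7+7=16, value 62+45+40=147
- magnetometer+lidar+sampler: mass 2+4+7=13, value 62+11+45=118
- magnetometer+lidar+camera: mass 2+4+7=13, value 62+11+40=113
- magnetometer+sampler: mass 2+7=9, value 62+45=107
- magnetometer+camera: mass 2+7=9, value 62+40=102
Best: 147 sci.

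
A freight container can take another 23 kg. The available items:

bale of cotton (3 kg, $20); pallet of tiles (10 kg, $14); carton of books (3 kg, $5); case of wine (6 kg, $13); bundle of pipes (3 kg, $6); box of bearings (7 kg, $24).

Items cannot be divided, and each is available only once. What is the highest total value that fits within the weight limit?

Check high-value combinations within 23 kg:
- bale of cotton+carton of books+case of wine+bundle of pipes+box of bearings: weight 3+3+6+3+7=22, value 20+5+13+6+24=68
- bale of cotton+pallet of tiles+bundle of pipes+box of bearings: weight 3+10+3+7=23, value 20+14+6+24=64
- bale of cotton+case of wine+bundle of pipes+box of bearings: weight 3+6+3+7=19, value 20+13+6+24=63
- bale of cotton+pallet of tiles+carton of books+box of bearings: weight 3+10+3+7=23, value 20+14+5+24=63
- bale of cotton+carton of books+case of wine+box of bearings: weight 3+3+6+7=19, value 20+5+13+24=62
Best: $68.

$68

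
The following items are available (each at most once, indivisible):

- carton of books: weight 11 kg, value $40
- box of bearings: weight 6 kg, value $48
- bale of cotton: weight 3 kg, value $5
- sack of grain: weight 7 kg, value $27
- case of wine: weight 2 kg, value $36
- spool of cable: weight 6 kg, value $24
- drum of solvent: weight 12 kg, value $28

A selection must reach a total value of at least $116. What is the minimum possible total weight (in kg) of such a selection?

Subsets with value ≥ 116, sorted by total weight:
- box of bearings+bale of cotton+sack of grain+case of wine: weight 18, value 116
- carton of books+box of bearings+case of wine: weight 19, value 124
- box of bearings+sack of grain+case of wine+spool of cable: weight 21, value 135
Minimum weight: 18 kg.

18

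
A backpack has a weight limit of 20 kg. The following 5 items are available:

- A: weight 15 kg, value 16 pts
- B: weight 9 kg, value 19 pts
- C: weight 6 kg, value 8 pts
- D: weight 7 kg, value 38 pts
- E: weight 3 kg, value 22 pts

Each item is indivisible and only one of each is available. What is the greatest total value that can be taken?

Check high-value combinations within 20 kg:
- B+D+E: weight 9+7+3=19, value 19+38+22=79
- C+D+E: weight 6+7+3=16, value 8+38+22=68
- D+E: weight 7+3=10, value 38+22=60
Best: 79 pts.

79 pts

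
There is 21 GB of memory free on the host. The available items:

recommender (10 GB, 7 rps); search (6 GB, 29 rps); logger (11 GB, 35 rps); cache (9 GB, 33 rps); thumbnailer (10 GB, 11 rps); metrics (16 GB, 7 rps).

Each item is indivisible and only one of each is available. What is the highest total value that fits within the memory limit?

Check high-value combinations within 21 GB:
- logger+cache: memory 11+9=20, value 35+33=68
- search+logger: memory 6+11=17, value 29+35=64
- search+cache: memory 6+9=15, value 29+33=62
- logger+thumbnailer: memory 11+10=21, value 35+11=46
- cache+thumbnailer: memory 9+10=19, value 33+11=44
Best: 68 rps.

68 rps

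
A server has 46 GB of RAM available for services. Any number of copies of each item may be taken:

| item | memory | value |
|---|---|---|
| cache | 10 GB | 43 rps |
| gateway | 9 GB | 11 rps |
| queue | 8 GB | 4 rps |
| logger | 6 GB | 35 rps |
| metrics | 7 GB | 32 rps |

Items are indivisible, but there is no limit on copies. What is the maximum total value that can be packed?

253 rps

Best value-per-unit is logger at 35/6; filling with it alone gives 7×35 = 245.
Optimal mix: 1×cache + 6×logger → memory 46, value 253.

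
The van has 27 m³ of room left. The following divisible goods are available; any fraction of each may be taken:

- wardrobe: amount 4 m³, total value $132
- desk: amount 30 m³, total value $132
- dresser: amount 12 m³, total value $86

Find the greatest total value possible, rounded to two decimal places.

266.40

Take in order of value per unit:
- wardrobe (132/4 per unit): all 4 → value 132, running total 132.00
- dresser (86/12 per unit): all 12 → value 86, running total 218.00
- desk (132/30 per unit): 11 of 30 → value 11×132/30 = 48.4000, running total 266.40
Total 266.40.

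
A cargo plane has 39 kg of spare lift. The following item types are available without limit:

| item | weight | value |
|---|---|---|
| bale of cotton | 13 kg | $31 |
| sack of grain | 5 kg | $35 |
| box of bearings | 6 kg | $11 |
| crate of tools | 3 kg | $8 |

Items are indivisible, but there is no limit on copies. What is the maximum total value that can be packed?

Best value-per-unit is sack of grain at 35/5; filling with it alone gives 7×35 = 245.
Optimal mix: 7×sack of grain + 1×crate of tools → weight 38, value 253.

$253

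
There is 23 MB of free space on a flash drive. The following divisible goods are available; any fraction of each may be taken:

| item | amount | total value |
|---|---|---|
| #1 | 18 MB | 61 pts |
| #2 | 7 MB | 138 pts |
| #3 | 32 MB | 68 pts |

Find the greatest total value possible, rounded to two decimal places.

192.22

Take in order of value per unit:
- #2 (138/7 per unit): all 7 → value 138, running total 138.00
- #1 (61/18 per unit): 16 of 18 → value 16×61/18 = 54.2222, running total 192.22
Total 192.22.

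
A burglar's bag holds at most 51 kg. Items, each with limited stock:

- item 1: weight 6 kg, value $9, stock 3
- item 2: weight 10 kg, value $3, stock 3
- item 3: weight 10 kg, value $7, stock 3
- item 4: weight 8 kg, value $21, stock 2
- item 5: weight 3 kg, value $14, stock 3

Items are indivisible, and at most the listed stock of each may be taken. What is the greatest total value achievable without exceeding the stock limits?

$111

Best selections within weight 51 and stock limits:
- 3×item 1 + 2×item 4 + 3×item 5: weight 43, value 111
- 2×item 1 + 1×item 3 + 2×item 4 + 3×item 5: weight 47, value 109
- 1×item 1 + 2×item 3 + 2×item 4 + 3×item 5: weight 51, value 107
- 2×item 1 + 1×item 2 + 2×item 4 + 3×item 5: weight 47, value 105
Best: $111.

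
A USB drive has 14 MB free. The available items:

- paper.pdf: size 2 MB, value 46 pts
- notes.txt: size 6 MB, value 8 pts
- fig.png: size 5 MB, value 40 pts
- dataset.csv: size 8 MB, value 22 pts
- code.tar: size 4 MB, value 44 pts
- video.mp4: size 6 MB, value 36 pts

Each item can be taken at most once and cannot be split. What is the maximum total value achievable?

130 pts

Check high-value combinations within 14 MB:
- paper.pdf+fig.png+code.tar: size 2+5+4=11, value 46+40+44=130
- paper.pdf+code.tar+video.mp4: size 2+4+6=12, value 46+44+36=126
- paper.pdf+fig.png+video.mp4: size 2+5+6=13, value 46+40+36=122
- paper.pdf+dataset.csv+code.tar: size 2+8+4=14, value 46+22+44=112
Best: 130 pts.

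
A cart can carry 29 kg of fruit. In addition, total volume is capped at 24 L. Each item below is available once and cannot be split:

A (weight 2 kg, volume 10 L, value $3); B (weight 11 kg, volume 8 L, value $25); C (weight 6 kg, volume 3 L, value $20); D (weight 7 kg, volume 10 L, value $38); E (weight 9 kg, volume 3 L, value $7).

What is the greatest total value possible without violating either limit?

Feasible sets respecting both limits:
- B+C+D: weight 24, volume 21, value 83
- B+D+E: weight 27, volume 21, value 70
- C+D+E: weight 22, volume 16, value 65
- B+D: weight 18, volume 18, value 63
Best: $83.

$83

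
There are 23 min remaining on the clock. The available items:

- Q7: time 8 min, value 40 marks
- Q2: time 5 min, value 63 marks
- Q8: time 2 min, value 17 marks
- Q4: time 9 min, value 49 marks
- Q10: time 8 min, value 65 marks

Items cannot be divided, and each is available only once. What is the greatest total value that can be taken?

185 marks

Check high-value combinations within 23 min:
- Q7+Q2+Q8+Q10: time 8+5+2+8=23, value 40+63+17+65=185
- Q2+Q4+Q10: time 5+9+8=22, value 63+49+65=177
- Q7+Q2+Q10: time 8+5+8=21, value 40+63+65=168
- Q7+Q2+Q4: time 8+5+9=22, value 40+63+49=152
- Q2+Q8+Q10: time 5+2+8=15, value 63+17+65=145
Best: 185 marks.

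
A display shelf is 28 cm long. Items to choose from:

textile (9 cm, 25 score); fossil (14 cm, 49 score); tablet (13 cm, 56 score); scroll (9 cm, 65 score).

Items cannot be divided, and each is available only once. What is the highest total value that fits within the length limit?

121 score

This is a 0/1 knapsack; check combinations near the capacity.
- tablet+scroll: length 13+9=22, value 56+65=121
- fossil+scroll: length 14+9=23, value 49+65=114
- fossil+tablet: length 14+13=27, value 49+56=105
Best: 121 score.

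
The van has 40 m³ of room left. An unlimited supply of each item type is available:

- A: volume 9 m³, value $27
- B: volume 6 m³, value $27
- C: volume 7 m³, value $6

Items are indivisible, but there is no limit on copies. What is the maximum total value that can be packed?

Best value-per-unit is B at 27/6; filling with it alone gives 6×27 = 162.
Optimal mix: 1×A + 5×B → volume 39, value 162.

$162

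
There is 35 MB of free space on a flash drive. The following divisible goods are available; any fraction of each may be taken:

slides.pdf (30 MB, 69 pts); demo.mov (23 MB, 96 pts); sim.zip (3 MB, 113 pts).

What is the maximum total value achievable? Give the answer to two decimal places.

Take in order of value per unit:
- sim.zip (113/3 per unit): all 3 → value 113, running total 113.00
- demo.mov (96/23 per unit): all 23 → value 96, running total 209.00
- slides.pdf (69/30 per unit): 9 of 30 → value 9×69/30 = 20.7000, running total 229.70
Total 229.70.

229.70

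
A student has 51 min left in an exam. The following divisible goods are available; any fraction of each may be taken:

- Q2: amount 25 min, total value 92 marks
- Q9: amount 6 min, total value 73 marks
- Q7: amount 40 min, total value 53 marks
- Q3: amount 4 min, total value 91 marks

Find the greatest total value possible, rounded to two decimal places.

Take in order of value per unit:
- Q3 (91/4 per unit): all 4 → value 91, running total 91.00
- Q9 (73/6 per unit): all 6 → value 73, running total 164.00
- Q2 (92/25 per unit): all 25 → value 92, running total 256.00
- Q7 (53/40 per unit): 16 of 40 → value 16×53/40 = 21.2000, running total 277.20
Total 277.20.

277.20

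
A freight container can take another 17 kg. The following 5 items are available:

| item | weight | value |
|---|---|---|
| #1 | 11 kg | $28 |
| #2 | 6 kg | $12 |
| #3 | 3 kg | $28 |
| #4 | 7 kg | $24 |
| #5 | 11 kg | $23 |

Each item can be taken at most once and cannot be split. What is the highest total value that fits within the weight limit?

$64

This is a 0/1 knapsack; check combinations near the capacity.
- #2+#3+#4: weight 6+3+7=16, value 12+28+24=64
- #1+#3: weight 11+3=14, value 28+28=56
- #3+#4: weight 3+7=10, value 28+24=52
- #3+#5: weight 3+11=14, value 28+23=51
Best: $64.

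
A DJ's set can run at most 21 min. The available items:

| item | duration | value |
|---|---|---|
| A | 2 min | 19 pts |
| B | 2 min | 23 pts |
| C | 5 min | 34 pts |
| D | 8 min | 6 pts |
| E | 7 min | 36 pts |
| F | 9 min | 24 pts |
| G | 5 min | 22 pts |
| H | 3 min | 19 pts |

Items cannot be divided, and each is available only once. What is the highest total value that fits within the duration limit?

134 pts

Check high-value combinations within 21 min:
- A+B+C+E+G: duration 2+2+5+7+5=21, value 19+23+34+36+22=134
- A+B+C+E+H: duration 2+2+5+7+3=19, value 19+23+34+36+19=131
- A+B+E+G+H: duration 2+2+7+5+3=19, value 19+23+36+22+19=119
- A+B+C+F+H: duration 2+2+5+9+3=21, value 19+23+34+24+19=119
Best: 134 pts.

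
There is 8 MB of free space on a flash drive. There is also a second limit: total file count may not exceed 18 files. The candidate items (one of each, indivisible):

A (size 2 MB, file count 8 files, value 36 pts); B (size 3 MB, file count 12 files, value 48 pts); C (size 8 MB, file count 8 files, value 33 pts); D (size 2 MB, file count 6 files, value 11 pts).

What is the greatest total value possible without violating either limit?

59 pts

Feasible sets respecting both limits:
- B+D: size 5, file count 18, value 59
- B: size 3, file count 12, value 48
- A+D: size 4, file count 14, value 47
- A: size 2, file count 8, value 36
Best: 59 pts.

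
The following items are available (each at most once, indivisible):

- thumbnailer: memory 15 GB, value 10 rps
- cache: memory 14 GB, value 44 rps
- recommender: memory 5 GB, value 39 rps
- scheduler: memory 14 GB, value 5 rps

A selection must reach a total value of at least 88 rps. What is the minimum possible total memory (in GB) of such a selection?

33

Subsets with value ≥ 88, sorted by total memory:
- cache+recommender+scheduler: memory 33, value 88
- thumbnailer+cache+recommender: memory 34, value 93
- thumbnailer+cache+recommender+scheduler: memory 48, value 98
Minimum memory: 33 GB.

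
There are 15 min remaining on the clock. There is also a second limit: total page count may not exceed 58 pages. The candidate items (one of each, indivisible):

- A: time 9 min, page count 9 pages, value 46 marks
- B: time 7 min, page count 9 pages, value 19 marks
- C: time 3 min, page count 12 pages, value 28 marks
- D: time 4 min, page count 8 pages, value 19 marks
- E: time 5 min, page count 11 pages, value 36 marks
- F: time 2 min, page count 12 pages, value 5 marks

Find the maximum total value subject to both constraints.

88 marks

Feasible sets respecting both limits:
- C+D+E+F: time 14, page count 43, value 88
- B+C+E: time 15, page count 32, value 83
- C+D+E: time 12, page count 31, value 83
- A+E: time 14, page count 20, value 82
Best: 88 marks.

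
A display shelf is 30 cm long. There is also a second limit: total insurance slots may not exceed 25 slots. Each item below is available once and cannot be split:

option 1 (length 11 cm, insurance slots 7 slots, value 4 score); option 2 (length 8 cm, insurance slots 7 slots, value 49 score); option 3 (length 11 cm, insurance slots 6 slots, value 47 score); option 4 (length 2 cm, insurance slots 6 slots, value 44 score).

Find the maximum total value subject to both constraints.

140 score

Feasible sets respecting both limits:
- option 2+option 3+option 4: length 21, insurance slots 19, value 140
- option 1+option 2+option 3: length 30, insurance slots 20, value 100
- option 1+option 2+option 4: length 21, insurance slots 20, value 97
Best: 140 score.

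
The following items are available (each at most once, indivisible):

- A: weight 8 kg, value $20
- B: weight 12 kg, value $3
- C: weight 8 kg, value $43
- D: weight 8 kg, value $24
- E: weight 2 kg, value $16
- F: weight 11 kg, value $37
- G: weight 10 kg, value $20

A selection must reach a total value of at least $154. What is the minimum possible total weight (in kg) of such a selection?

Subsets with value ≥ 154, sorted by total weight:
- A+C+D+E+F+G: weight 47, value 160
- A+B+C+D+E+F+G: weight 59, value 163
Minimum weight: 47 kg.

47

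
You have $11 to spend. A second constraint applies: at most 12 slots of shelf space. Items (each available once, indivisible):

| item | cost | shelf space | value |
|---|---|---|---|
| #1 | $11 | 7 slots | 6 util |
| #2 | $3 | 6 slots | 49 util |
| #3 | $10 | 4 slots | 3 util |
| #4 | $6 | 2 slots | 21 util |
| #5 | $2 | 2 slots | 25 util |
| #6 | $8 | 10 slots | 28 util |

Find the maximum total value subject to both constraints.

95 util

Feasible sets respecting both limits:
- #2+#4+#5: cost 11, shelf space 10, value 95
- #2+#5: cost 5, shelf space 8, value 74
- #2+#4: cost 9, shelf space 8, value 70
- #5+#6: cost 10, shelf space 12, value 53
Best: 95 util.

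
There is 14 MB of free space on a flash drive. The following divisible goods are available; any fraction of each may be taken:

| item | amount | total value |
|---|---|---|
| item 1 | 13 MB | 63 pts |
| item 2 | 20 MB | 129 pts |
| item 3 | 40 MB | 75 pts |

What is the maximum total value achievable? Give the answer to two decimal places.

90.30

Take in order of value per unit:
- item 2 (129/20 per unit): 14 of 20 → value 14×129/20 = 90.3000, running total 90.30
Total 90.30.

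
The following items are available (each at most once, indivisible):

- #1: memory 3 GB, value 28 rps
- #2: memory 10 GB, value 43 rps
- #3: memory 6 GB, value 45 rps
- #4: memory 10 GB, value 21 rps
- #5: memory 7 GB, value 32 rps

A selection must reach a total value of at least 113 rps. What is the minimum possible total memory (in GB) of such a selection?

Subsets with value ≥ 113, sorted by total memory:
- #1+#2+#3: memory 19, value 116
- #2+#3+#5: memory 23, value 120
Minimum memory: 19 GB.

19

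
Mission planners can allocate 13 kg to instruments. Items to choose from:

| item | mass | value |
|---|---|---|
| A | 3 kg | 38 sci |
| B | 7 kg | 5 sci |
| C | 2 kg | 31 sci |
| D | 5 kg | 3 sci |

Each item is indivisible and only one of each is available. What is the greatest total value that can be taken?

74 sci

Check high-value combinations within 13 kg:
- A+B+C: mass 3+7+2=12, value 38+5+31=74
- A+C+D: mass 3+2+5=10, value 38+31+3=72
- A+C: mass 3+2=5, value 38+31=69
- A+B: mass 3+7=10, value 38+5=43
- A+D: mass 3+5=8, value 38+3=41
Best: 74 sci.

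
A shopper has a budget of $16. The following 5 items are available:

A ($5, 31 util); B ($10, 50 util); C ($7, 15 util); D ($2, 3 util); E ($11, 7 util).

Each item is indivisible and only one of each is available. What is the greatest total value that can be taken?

81 util

Check high-value combinations within $16:
- A+B: cost 5+10=15, value 31+50=81
- B+D: cost 10+2=12, value 50+3=53
- B: cost 10, value 50
- A+C+D: cost 5+7+2=14, value 31+15+3=49
Best: 81 util.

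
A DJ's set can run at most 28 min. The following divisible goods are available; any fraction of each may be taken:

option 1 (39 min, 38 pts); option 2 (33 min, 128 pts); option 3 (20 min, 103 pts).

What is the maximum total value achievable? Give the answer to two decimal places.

Take in order of value per unit:
- option 3 (103/20 per unit): all 20 → value 103, running total 103.00
- option 2 (128/33 per unit): 8 of 33 → value 8×128/33 = 31.0303, running total 134.03
Total 134.03.

134.03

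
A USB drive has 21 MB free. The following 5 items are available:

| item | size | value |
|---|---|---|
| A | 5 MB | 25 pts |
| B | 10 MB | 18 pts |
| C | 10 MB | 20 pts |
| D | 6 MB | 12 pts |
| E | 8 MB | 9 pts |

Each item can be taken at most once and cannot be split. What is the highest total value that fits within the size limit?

57 pts

This is a 0/1 knapsack; check combinations near the capacity.
- A+C+D: size 5+10+6=21, value 25+20+12=57
- A+B+D: size 5+10+6=21, value 25+18+12=55
- A+D+E: size 5+6+8=19, value 25+12+9=46
- A+C: size 5+10=15, value 25+20=45
Best: 57 pts.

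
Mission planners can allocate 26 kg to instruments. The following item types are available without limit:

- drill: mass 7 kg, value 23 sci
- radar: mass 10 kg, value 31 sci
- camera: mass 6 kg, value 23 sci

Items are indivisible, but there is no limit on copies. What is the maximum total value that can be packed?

92 sci

Best value-per-unit is camera at 23/6; filling with it alone gives 4×23 = 92.
Optimal mix: 2×drill + 2×camera → mass 26, value 92.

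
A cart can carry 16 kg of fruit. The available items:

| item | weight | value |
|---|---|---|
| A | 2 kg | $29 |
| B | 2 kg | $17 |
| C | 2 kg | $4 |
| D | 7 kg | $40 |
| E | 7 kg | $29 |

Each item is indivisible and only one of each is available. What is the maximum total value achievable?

$98

Check high-value combinations within 16 kg:
- A+D+E: weight 2+7+7=16, value 29+40+29=98
- A+B+C+D: weight 2+2+2+7=13, value 29+17+4+40=90
- A+B+D: weight 2+2+7=11, value 29+17+40=86
Best: $98.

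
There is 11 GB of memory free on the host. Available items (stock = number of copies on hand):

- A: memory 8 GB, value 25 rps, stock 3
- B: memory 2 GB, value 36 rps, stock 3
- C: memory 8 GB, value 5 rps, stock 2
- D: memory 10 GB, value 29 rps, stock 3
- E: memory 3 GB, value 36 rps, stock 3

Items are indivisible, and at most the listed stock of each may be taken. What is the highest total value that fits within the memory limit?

144 rps

Top feasible selections:
- 3×B + 1×E: memory 9, value 144
- 2×B + 2×E: memory 10, value 144
- 1×B + 3×E: memory 11, value 144
- 3×B: memory 6, value 108
Best: 144 rps.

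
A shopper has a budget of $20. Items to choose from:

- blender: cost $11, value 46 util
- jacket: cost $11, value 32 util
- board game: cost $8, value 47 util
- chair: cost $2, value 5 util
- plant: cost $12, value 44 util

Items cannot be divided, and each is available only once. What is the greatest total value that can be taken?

Check high-value combinations within $20:
- blender+board game: cost 11+8=19, value 46+47=93
- board game+plant: cost 8+12=20, value 47+44=91
- jacket+board game: cost 11+8=19, value 32+47=79
- board game+chair: cost 8+2=10, value 47+5=52
- blender+chair: cost 11+2=13, value 46+5=51
Best: 93 util.

93 util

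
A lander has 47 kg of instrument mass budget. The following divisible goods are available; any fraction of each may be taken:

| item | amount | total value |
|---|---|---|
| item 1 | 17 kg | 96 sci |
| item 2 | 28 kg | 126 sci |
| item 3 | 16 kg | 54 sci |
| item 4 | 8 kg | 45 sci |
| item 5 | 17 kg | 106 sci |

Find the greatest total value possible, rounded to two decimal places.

Take in order of value per unit:
- item 5 (106/17 per unit): all 17 → value 106, running total 106.00
- item 1 (96/17 per unit): all 17 → value 96, running total 202.00
- item 4 (45/8 per unit): all 8 → value 45, running total 247.00
- item 2 (126/28 per unit): 5 of 28 → value 5×126/28 = 22.5000, running total 269.50
Total 269.50.

269.50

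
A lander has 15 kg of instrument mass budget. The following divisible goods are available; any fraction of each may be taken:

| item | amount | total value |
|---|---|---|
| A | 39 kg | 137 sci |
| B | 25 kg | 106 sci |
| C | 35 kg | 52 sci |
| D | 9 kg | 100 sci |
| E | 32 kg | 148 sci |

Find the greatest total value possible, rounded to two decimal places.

Take in order of value per unit:
- D (100/9 per unit): all 9 → value 100, running total 100.00
- E (148/32 per unit): 6 of 32 → value 6×148/32 = 27.7500, running total 127.75
Total 127.75.

127.75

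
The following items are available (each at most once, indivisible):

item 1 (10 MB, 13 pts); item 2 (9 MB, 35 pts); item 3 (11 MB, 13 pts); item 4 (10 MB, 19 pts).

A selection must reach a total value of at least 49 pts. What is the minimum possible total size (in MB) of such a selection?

Subsets with value ≥ 49, sorted by total size:
- item 2+item 4: size 19, value 54
- item 1+item 2+item 4: size 29, value 67
Minimum size: 19 MB.

19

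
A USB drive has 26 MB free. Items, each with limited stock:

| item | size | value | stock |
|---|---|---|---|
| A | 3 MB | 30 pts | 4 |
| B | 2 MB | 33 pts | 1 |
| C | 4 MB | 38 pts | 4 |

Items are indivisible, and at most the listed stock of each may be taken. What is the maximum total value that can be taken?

Best selections within size 26 and stock limits:
- 4×A + 1×B + 3×C: size 26, value 267
- 2×A + 1×B + 4×C: size 24, value 245
- 3×A + 4×C: size 25, value 242
- 3×A + 1×B + 3×C: size 23, value 237
Best: 267 pts.

267 pts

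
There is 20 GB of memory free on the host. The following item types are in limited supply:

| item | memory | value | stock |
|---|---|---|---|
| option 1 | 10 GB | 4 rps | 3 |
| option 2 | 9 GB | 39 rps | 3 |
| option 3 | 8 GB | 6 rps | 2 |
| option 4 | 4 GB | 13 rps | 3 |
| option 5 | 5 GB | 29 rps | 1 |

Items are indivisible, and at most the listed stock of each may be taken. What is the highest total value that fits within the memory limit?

Best selections within memory 20 and stock limits:
- 1×option 2 + 1×option 4 + 1×option 5: memory 18, value 81
- 2×option 2: memory 18, value 78
- 1×option 2 + 1×option 5: memory 14, value 68
Best: 81 rps.

81 rps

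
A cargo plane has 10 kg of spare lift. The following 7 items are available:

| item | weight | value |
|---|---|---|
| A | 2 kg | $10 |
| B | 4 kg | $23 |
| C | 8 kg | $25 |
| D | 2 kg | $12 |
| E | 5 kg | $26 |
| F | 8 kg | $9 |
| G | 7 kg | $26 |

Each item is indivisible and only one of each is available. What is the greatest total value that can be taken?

$49

Check high-value combinations within 10 kg:
- B+E: weight 4+5=9, value 23+26=49
- A+D+E: weight 2+2+5=9, value 10+12+26=48
- A+B+D: weight 2+4+2=8, value 10+23+12=45
Best: $49.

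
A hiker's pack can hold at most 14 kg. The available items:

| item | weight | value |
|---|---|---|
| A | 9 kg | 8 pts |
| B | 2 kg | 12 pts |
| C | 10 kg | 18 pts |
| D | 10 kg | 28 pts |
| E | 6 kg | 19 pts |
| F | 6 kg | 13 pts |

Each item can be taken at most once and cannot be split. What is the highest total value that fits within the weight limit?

44 pts

Check high-value combinations within 14 kg:
- B+E+F: weight 2+6+6=14, value 12+19+13=44
- B+D: weight 2+10=12, value 12+28=40
- E+F: weight 6+6=12, value 19+13=32
- B+E: weight 2+6=8, value 12+19=31
- B+C: weight 2+10=12, value 12+18=30
Best: 44 pts.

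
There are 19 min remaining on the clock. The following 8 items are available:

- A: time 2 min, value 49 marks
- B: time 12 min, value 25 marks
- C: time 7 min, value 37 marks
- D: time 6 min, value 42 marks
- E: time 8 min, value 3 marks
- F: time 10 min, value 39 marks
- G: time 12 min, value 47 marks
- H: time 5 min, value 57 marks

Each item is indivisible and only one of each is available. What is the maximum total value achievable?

153 marks

Check high-value combinations within 19 min:
- A+G+H: time 2+12+5=19, value 49+47+57=153
- A+D+H: time 2+6+5=13, value 49+42+57=148
- A+F+H: time 2+10+5=17, value 49+39+57=145
Best: 153 marks.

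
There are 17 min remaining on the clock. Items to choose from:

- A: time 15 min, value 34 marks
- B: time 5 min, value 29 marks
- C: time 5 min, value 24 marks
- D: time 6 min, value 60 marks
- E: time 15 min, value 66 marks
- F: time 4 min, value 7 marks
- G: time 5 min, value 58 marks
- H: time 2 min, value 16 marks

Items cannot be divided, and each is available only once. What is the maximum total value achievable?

147 marks

Check high-value combinations within 17 min:
- B+D+G: time 5+6+5=16, value 29+60+58=147
- C+D+G: time 5+6+5=16, value 24+60+58=142
- D+F+G+H: time 6+4+5+2=17, value 60+7+58+16=141
- D+G+H: time 6+5+2=13, value 60+58+16=134
Best: 147 marks.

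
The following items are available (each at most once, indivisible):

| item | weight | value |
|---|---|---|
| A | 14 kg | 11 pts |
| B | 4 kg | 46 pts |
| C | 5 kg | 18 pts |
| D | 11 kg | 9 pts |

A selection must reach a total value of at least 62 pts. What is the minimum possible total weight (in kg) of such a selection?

Subsets with value ≥ 62, sorted by total weight:
- B+C: weight 9, value 64
- B+C+D: weight 20, value 73
- A+B+C: weight 23, value 75
Minimum weight: 9 kg.

9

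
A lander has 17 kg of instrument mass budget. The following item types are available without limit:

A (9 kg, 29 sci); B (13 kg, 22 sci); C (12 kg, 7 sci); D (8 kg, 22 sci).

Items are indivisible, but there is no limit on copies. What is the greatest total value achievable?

51 sci

Best value-per-unit is A at 29/9; filling with it alone gives 1×29 = 29.
Optimal mix: 1×A + 1×D → mass 17, value 51.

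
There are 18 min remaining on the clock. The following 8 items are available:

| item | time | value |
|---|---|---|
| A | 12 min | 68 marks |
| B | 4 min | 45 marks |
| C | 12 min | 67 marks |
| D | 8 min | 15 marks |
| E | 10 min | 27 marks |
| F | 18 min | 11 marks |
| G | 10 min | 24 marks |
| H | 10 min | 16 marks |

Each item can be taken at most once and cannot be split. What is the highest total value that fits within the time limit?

Check high-value combinations within 18 min:
- A+B: time 12+4=16, value 68+45=113
- B+C: time 4+12=16, value 45+67=112
- B+E: time 4+10=14, value 45+27=72
- B+G: time 4+10=14, value 45+24=69
Best: 113 marks.

113 marks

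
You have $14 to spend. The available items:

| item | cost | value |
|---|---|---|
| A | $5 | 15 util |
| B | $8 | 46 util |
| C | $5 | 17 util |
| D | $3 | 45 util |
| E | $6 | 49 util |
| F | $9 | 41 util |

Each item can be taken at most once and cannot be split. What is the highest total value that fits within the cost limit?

111 util

Check high-value combinations within $14:
- C+D+E: cost 5+3+6=14, value 17+45+49=111
- A+D+E: cost 5+3+6=14, value 15+45+49=109
- B+E: cost 8+6=14, value 46+49=95
- D+E: cost 3+6=9, value 45+49=94
Best: 111 util.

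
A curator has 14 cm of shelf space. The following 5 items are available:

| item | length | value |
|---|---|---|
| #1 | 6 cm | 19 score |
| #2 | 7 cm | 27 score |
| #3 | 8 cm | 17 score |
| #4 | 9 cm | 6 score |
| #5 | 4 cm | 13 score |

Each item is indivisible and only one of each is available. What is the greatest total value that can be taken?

46 score

Check high-value combinations within 14 cm:
- #1+#2: length 6+7=13, value 19+27=46
- #2+#5: length 7+4=11, value 27+13=40
- #1+#3: length 6+8=14, value 19+17=36
Best: 46 score.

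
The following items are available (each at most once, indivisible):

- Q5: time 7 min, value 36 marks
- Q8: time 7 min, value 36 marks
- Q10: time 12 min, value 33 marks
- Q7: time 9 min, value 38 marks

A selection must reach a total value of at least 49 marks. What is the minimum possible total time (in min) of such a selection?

Subsets with value ≥ 49, sorted by total time:
- Q5+Q8: time 14, value 72
- Q5+Q7: time 16, value 74
Minimum time: 14 min.

14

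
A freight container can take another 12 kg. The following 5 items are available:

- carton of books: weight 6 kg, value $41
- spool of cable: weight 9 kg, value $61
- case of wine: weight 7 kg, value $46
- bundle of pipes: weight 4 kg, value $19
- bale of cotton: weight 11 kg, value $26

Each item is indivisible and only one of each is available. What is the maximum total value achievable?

$65

Check high-value combinations within 12 kg:
- case of wine+bundle of pipes: weight 7+4=11, value 46+19=65
- spool of cable: weight 9, value 61
- carton of books+bundle of pipes: weight 6+4=10, value 41+19=60
- case of wine: weight 7, value 46
- carton of books: weight 6, value 41
Best: $65.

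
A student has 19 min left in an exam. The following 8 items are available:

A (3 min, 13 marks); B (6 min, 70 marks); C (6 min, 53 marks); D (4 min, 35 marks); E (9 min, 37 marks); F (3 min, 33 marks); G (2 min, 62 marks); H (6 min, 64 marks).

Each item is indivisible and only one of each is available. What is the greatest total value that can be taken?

231 marks

This is a 0/1 knapsack; check combinations near the capacity.
- B+D+G+H: time 6+4+2+6=18, value 70+35+62+64=231
- B+F+G+H: time 6+3+2+6=17, value 70+33+62+64=229
- B+C+D+G: time 6+6+4+2=18, value 70+53+35+62=220
- B+C+F+G: time 6+6+3+2=17, value 70+53+33+62=218
Best: 231 marks.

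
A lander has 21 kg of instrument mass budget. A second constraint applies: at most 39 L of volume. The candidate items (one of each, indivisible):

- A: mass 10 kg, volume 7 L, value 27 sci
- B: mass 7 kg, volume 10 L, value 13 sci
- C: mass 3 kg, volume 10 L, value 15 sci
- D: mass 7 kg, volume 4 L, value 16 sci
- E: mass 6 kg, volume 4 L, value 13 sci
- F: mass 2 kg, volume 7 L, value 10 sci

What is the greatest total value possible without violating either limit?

65 sci

Feasible sets respecting both limits:
- A+C+E+F: mass 21, volume 28, value 65
- A+C+D: mass 20, volume 21, value 58
- A+B+C: mass 20, volume 27, value 55
- A+C+E: mass 19, volume 21, value 55
Best: 65 sci.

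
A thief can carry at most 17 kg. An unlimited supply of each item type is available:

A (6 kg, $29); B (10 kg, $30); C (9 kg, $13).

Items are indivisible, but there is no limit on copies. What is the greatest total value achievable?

Best value-per-unit is A at 29/6; filling with it alone gives 2×29 = 58.
Optimal mix: 1×A + 1×B → weight 16, value 59.

$59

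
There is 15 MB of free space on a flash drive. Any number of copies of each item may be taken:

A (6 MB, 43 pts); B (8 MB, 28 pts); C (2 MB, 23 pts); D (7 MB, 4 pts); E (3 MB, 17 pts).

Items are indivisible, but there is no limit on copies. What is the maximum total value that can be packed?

161 pts

Best value-per-unit is C at 23/2, and filling with it alone uses size 7×2=14. No mix of the others beats 7×23 = 161.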